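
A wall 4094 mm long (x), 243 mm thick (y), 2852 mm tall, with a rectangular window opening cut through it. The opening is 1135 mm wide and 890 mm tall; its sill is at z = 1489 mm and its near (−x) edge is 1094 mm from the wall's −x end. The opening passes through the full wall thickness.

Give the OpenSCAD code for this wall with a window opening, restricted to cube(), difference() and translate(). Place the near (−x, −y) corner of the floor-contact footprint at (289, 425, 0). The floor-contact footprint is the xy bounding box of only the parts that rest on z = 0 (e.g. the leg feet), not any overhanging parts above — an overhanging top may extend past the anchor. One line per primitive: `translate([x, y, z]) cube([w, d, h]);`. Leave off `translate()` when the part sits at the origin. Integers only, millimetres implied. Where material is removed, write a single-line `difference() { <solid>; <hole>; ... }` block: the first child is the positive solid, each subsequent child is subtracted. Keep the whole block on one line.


difference() { translate([289, 425, 0]) cube([4094, 243, 2852]); translate([1383, 425, 1489]) cube([1135, 243, 890]); }


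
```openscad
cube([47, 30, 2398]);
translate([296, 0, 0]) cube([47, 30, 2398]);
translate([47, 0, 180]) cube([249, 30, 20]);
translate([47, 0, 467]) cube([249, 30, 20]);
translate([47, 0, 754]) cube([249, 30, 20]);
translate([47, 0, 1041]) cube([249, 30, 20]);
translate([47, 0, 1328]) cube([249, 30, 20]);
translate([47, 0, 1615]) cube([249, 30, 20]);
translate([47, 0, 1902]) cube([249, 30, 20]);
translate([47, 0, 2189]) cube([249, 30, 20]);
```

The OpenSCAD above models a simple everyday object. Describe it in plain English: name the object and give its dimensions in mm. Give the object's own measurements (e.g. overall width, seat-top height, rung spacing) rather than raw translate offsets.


A straight ladder. Two 47×30 mm vertical rails, 2398 mm tall, stand 343 mm apart (outside-to-outside) with their front faces coplanar on the −y side. 8 rungs, each 30 mm deep and 20 mm tall, span between the inner faces of the rails, front faces flush with the rails. The lowest rung's underside is at z = 180 mm and rungs are spaced 287 mm apart (underside to underside).


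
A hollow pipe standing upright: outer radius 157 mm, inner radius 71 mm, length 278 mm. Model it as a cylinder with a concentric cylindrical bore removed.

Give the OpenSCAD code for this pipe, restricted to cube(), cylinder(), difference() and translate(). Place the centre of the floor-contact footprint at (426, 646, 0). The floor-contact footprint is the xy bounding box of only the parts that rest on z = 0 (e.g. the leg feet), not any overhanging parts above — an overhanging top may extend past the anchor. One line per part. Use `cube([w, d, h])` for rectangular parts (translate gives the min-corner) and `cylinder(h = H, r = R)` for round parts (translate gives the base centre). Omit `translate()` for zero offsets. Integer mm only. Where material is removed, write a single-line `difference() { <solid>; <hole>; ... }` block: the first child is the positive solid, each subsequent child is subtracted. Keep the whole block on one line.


difference() { translate([426, 646, 0]) cylinder(h = 278, r = 157); translate([426, 646, 0]) cylinder(h = 278, r = 71); }


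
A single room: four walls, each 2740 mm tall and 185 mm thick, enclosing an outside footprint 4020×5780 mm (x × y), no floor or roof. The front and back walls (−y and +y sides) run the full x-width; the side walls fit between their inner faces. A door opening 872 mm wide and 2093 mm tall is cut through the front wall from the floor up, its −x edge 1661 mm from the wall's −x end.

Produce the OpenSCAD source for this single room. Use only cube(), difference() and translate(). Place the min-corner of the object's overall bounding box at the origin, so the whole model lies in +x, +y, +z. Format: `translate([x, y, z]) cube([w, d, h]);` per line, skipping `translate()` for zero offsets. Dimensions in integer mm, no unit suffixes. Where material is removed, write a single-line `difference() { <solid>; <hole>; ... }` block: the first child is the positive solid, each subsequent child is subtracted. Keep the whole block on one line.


difference() { cube([4020, 185, 2740]); translate([1661, 0, 0]) cube([872, 185, 2093]); }
translate([0, 5595, 0]) cube([4020, 185, 2740]);
translate([0, 185, 0]) cube([185, 5410, 2740]);
translate([3835, 185, 0]) cube([185, 5410, 2740]);


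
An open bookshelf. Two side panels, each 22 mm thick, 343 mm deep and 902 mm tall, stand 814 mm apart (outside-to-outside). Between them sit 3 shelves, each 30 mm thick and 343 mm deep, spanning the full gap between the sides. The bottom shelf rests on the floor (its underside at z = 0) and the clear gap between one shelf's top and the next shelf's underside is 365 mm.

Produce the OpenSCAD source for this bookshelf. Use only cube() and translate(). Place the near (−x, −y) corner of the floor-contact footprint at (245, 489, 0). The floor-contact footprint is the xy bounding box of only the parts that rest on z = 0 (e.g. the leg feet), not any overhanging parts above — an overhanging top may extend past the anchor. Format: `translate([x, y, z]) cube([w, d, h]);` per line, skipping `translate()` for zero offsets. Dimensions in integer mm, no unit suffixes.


translate([245, 489, 0]) cube([22, 343, 902]);
translate([1037, 489, 0]) cube([22, 343, 902]);
translate([267, 489, 0]) cube([770, 343, 30]);
translate([267, 489, 395]) cube([770, 343, 30]);
translate([267, 489, 790]) cube([770, 343, 30]);


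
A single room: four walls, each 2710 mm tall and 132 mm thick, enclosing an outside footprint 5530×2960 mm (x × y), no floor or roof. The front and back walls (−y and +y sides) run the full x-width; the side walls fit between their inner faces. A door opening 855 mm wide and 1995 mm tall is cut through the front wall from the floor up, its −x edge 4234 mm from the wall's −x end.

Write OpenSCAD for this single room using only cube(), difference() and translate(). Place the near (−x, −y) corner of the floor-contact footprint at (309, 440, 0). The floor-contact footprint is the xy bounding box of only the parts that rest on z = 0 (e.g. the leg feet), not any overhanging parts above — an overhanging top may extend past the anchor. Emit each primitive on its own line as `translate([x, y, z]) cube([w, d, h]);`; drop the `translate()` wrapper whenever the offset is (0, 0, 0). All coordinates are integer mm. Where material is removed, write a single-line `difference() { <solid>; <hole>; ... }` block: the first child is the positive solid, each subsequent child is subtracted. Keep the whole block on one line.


difference() { translate([309, 440, 0]) cube([5530, 132, 2710]); translate([4543, 440, 0]) cube([855, 132, 1995]); }
translate([309, 3268, 0]) cube([5530, 132, 2710]);
translate([309, 572, 0]) cube([132, 2696, 2710]);
translate([5707, 572, 0]) cube([132, 2696, 2710]);


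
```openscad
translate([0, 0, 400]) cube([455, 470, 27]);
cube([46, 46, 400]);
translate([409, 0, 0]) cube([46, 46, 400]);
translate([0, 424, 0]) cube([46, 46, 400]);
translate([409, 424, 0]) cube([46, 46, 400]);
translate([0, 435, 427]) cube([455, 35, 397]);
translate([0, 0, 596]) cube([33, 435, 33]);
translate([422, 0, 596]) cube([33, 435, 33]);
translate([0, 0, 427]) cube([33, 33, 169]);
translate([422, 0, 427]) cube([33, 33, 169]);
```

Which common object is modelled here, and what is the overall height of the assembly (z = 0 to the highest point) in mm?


A chair. The overall height is 824 mm.

A slab on four corner posts with a tall panel at the back — a chair. The seat slab sits at z = 400 with thickness 27, and the 397 mm backrest starts at the seat top, so the overall height is 400 + 27 + 397 = 824 mm.


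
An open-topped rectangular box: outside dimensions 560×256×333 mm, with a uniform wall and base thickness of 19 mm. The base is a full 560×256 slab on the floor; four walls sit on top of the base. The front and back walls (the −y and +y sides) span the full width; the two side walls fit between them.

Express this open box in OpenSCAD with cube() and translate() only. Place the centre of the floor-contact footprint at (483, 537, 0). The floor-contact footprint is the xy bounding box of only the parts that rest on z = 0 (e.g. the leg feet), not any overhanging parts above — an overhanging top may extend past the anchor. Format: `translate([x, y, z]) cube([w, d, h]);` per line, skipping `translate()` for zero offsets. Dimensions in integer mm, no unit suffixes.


translate([203, 409, 0]) cube([560, 256, 19]);
translate([203, 409, 19]) cube([560, 19, 314]);
translate([203, 646, 19]) cube([560, 19, 314]);
translate([203, 428, 19]) cube([19, 218, 314]);
translate([744, 428, 19]) cube([19, 218, 314]);


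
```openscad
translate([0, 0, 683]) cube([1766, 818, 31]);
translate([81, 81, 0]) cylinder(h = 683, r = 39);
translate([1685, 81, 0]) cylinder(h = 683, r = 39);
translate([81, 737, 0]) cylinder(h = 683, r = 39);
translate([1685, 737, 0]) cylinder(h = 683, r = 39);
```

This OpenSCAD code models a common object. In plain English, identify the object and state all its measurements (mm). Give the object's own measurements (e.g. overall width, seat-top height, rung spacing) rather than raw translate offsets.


A rectangular dining table. The top is 1766×818×31 mm with its upper surface at z = 714 mm. It stands on four round legs of 78 mm diameter, each leg's bounding box inset 42 mm from the nearest pair of top edges, running from the floor to the underside of the top.


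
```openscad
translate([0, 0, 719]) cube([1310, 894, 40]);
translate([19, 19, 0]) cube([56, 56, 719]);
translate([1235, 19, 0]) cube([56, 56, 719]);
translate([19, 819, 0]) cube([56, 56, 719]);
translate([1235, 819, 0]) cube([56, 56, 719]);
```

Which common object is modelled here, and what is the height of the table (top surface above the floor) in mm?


A table. The table height is 759 mm.

A 1310×894×40 slab sits at z = 719 on four 56 mm square posts — a table. The top surface is at 719 + 40 = 759 mm.


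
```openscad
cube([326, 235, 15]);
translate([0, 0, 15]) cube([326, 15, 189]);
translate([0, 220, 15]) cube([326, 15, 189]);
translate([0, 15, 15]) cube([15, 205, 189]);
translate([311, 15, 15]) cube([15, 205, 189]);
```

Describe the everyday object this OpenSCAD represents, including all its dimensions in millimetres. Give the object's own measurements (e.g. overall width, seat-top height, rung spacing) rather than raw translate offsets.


An open-topped rectangular box: outside dimensions 326×235×204 mm, with a uniform wall and base thickness of 15 mm. The base is a full 326×235 slab on the floor; four walls sit on top of the base. The front and back walls (the −y and +y sides) span the full width; the two side walls fit between them.


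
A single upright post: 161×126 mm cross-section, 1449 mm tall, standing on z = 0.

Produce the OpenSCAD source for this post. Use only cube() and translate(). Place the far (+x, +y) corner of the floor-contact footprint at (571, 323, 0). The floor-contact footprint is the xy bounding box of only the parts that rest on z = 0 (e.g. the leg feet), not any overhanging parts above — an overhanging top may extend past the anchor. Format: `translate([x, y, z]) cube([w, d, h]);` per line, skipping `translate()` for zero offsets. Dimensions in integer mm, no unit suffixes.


translate([410, 197, 0]) cube([161, 126, 1449]);


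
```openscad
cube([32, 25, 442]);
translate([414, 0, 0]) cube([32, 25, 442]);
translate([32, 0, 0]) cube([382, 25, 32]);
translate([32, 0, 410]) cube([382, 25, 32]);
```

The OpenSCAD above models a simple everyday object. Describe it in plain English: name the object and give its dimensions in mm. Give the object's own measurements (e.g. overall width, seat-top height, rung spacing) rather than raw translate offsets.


A rectangular picture frame lying in the x–z plane (depth along y). The opening is 382 mm wide (x) by 378 mm tall (z), surrounded by a border 32 mm wide on all four sides. The frame is 25 mm deep and is made of two full-height vertical stiles with two horizontal rails fitted between them.


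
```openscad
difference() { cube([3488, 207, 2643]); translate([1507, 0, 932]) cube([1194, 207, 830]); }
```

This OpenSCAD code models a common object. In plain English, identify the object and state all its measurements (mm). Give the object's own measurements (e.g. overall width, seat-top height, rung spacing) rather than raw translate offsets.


A wall 3488 mm long (x), 207 mm thick (y), 2643 mm tall, with a rectangular window opening cut through it. The opening is 1194 mm wide and 830 mm tall; its sill is at z = 932 mm and its near (−x) edge is 1507 mm from the wall's −x end. The opening passes through the full wall thickness.


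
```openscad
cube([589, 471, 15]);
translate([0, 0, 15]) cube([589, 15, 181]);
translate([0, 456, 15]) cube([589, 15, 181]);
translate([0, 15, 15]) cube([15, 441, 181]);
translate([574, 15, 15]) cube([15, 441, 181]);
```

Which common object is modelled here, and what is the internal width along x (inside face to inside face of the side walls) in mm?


An open box. The internal width is 559 mm.

A 589×471 base slab with four walls standing on it — an open box. The base is 589 mm wide and the walls are 15 mm thick, so the internal width is 589 − 2 × 15 = 559 mm.


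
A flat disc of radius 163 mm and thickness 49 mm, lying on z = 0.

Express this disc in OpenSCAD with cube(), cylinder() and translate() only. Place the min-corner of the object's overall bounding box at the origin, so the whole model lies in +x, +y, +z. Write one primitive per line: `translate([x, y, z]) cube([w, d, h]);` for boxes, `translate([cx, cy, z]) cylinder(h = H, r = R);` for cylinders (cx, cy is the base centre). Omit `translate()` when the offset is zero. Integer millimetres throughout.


translate([163, 163, 0]) cylinder(h = 49, r = 163);


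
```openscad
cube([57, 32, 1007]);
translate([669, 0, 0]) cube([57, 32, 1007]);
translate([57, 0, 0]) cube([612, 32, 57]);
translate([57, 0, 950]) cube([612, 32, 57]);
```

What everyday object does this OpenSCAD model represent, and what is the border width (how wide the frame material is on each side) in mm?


A picture frame. The border width is 57 mm.

Four thin pieces enclosing a rectangular opening — a picture frame. The two full-height stiles are 1007 mm tall; the top rail sits at z = 950 and is 57 mm tall, so the border above the opening is 1007 − 950 = 57 mm, matching the stile x-width.


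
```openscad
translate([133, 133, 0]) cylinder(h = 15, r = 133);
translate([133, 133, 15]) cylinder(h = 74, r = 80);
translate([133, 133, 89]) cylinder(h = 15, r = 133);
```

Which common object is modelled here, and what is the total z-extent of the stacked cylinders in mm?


A spool. The overall height is 104 mm.

Three coaxial cylinders, large–small–large — a spool. Two 15 mm flanges and a 74 mm core give 15 + 74 + 15 = 104 mm.


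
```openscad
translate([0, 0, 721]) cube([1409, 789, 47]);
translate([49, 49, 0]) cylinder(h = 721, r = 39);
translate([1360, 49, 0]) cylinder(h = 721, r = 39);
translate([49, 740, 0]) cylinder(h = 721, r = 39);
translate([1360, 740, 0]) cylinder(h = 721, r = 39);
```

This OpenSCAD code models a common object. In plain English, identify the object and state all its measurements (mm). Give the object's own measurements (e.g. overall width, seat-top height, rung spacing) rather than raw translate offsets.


A rectangular dining table. The top is 1409×789×47 mm with its upper surface at z = 768 mm. It stands on four round legs of 78 mm diameter, each leg's bounding box inset 10 mm from the nearest pair of top edges, running from the floor to the underside of the top.


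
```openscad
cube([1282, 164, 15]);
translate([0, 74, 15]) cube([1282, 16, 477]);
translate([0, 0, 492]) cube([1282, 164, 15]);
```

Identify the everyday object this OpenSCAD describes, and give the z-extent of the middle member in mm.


An I-beam. The web height is 477 mm.

Two wide flanges with a thin centred web — an I-beam. Overall 507 mm minus two 15 mm flanges gives a web of 507 − 2·15 = 477 mm.


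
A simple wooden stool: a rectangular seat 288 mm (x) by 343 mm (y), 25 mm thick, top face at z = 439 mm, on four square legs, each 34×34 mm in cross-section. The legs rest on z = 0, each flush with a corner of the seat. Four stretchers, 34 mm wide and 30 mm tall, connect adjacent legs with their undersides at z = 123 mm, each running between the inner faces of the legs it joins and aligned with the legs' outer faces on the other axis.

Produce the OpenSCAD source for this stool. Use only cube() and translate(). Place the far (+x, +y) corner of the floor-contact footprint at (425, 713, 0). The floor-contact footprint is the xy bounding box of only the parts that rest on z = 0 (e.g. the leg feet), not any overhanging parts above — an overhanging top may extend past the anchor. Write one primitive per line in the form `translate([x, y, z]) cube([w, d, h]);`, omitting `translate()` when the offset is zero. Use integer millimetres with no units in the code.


translate([137, 370, 414]) cube([288, 343, 25]);
translate([137, 370, 0]) cube([34, 34, 414]);
translate([391, 370, 0]) cube([34, 34, 414]);
translate([137, 679, 0]) cube([34, 34, 414]);
translate([391, 679, 0]) cube([34, 34, 414]);
translate([171, 370, 123]) cube([220, 34, 30]);
translate([171, 679, 123]) cube([220, 34, 30]);
translate([137, 404, 123]) cube([34, 275, 30]);
translate([391, 404, 123]) cube([34, 275, 30]);


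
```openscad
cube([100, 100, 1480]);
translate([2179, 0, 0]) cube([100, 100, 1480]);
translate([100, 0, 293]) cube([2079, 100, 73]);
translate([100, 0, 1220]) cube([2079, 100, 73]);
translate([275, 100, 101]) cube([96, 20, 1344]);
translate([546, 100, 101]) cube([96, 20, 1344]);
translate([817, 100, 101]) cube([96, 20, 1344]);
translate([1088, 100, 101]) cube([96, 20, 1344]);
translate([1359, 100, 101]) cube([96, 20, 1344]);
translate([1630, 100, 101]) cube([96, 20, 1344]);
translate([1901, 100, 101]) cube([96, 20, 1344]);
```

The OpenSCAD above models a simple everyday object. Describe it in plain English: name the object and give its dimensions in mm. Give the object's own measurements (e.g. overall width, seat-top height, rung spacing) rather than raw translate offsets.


A fence section. Two 100×100 mm posts, 1480 mm tall, stand on the floor with a clear span of 2079 mm between their inner faces. Two horizontal rails of 100×73 mm section span the gap between the posts with their undersides at z = 293 mm and z = 1220 mm, flush with the posts' −y face. 7 pickets, each 96 mm wide, 20 mm thick and 1344 mm tall, are fixed to the +y face of the rails with their bottoms at z = 101 mm, spaced across the span with a 175 mm gap after the −x post and between neighbouring pickets, with 182 mm left before the +x post.


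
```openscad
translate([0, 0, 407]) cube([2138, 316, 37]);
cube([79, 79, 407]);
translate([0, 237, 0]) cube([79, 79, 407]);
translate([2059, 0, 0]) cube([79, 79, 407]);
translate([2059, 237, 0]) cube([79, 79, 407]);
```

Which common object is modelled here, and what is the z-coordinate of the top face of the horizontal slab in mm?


A bench. The seat-top height is 444 mm.

A long slab on four corner posts — a bench. The slab sits at z = 407 with thickness 37, so the top is 407 + 37 = 444 mm.


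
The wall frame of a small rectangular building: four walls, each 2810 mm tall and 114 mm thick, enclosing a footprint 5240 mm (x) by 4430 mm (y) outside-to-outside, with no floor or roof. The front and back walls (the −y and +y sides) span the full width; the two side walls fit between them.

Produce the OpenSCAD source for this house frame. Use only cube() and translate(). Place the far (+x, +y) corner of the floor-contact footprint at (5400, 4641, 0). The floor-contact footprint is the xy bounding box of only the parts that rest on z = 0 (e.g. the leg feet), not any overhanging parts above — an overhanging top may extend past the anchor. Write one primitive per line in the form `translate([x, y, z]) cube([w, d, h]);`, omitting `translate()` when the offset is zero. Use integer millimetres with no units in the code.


translate([160, 211, 0]) cube([5240, 114, 2810]);
translate([160, 4527, 0]) cube([5240, 114, 2810]);
translate([160, 325, 0]) cube([114, 4202, 2810]);
translate([5286, 325, 0]) cube([114, 4202, 2810]);


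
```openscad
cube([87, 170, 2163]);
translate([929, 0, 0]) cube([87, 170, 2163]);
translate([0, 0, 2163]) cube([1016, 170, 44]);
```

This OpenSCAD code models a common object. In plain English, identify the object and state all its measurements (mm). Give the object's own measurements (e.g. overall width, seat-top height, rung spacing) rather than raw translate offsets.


A door frame. The clear opening is 842 mm wide and 2163 mm high. Two 87 mm wide jambs, 170 mm deep, stand either side of the opening from the floor to the top of the opening. A 44 mm thick head sits across the top of both jambs, spanning the full outside width of the frame.


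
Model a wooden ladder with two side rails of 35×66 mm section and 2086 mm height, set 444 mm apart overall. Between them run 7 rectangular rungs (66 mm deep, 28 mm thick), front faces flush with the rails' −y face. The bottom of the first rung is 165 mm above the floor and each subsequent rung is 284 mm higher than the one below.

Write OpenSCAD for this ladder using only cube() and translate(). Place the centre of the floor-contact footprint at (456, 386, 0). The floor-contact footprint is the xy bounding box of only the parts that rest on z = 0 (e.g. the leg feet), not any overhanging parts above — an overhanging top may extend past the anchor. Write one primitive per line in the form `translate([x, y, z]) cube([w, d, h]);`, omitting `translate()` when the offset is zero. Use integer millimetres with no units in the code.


translate([234, 353, 0]) cube([35, 66, 2086]);
translate([643, 353, 0]) cube([35, 66, 2086]);
translate([269, 353, 165]) cube([374, 66, 28]);
translate([269, 353, 449]) cube([374, 66, 28]);
translate([269, 353, 733]) cube([374, 66, 28]);
translate([269, 353, 1017]) cube([374, 66, 28]);
translate([269, 353, 1301]) cube([374, 66, 28]);
translate([269, 353, 1585]) cube([374, 66, 28]);
translate([269, 353, 1869]) cube([374, 66, 28]);


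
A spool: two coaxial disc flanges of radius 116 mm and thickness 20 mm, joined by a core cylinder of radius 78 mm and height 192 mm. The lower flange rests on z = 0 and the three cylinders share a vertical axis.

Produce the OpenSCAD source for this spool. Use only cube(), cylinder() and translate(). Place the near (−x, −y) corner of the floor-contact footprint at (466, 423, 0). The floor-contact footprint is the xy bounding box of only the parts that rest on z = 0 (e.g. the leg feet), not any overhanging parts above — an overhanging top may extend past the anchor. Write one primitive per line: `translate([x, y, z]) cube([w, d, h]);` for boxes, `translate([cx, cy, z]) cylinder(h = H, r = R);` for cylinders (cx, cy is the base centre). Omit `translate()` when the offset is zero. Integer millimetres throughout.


translate([582, 539, 0]) cylinder(h = 20, r = 116);
translate([582, 539, 20]) cylinder(h = 192, r = 78);
translate([582, 539, 212]) cylinder(h = 20, r = 116);


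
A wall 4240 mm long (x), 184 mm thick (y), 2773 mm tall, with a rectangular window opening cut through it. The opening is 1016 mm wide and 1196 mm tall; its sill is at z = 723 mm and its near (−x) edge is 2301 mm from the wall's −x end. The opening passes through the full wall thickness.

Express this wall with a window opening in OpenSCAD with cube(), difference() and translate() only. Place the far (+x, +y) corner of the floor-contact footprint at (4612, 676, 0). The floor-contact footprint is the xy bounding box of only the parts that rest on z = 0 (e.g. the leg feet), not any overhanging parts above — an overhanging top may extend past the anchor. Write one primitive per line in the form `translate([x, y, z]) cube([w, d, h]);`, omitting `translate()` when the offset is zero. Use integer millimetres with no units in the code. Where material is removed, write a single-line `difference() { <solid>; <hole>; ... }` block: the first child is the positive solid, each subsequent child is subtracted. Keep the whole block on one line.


difference() { translate([372, 492, 0]) cube([4240, 184, 2773]); translate([2673, 492, 723]) cube([1016, 184, 1196]); }


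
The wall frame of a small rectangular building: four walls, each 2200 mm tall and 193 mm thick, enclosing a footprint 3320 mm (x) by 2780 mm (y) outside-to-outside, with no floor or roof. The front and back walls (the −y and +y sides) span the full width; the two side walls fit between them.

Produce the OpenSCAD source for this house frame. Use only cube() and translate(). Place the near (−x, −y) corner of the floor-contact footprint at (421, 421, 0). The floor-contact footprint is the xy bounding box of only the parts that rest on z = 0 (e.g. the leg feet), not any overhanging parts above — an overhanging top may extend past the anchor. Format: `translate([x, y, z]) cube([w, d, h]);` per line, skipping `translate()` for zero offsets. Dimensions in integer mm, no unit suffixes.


translate([421, 421, 0]) cube([3320, 193, 2200]);
translate([421, 3008, 0]) cube([3320, 193, 2200]);
translate([421, 614, 0]) cube([193, 2394, 2200]);
translate([3548, 614, 0]) cube([193, 2394, 2200]);


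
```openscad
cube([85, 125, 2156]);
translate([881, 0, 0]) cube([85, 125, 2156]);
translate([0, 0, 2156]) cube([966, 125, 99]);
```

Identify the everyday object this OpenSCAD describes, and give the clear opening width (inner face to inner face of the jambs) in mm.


A door frame. The clear opening width is 796 mm.

Two 2156 mm tall posts with a header on top — a door frame. The left jamb is 85 mm wide at x = 0; the right jamb starts at x = 881. The clear opening is 881 − 85 = 796 mm.


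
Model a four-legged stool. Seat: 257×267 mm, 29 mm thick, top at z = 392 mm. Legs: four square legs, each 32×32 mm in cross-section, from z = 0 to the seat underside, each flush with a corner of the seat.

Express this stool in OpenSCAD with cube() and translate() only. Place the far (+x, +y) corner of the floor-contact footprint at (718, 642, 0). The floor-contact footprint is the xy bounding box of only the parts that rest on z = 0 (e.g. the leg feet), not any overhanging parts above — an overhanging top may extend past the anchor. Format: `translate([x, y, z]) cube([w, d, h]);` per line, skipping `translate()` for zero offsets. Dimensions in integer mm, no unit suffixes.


// leg_h = 392 - 29 = 363
translate([461, 375, 363]) cube([257, 267, 29]);
translate([461, 375, 0]) cube([32, 32, 363]);
translate([686, 375, 0]) cube([32, 32, 363]);
translate([461, 610, 0]) cube([32, 32, 363]);
translate([686, 610, 0]) cube([32, 32, 363]);


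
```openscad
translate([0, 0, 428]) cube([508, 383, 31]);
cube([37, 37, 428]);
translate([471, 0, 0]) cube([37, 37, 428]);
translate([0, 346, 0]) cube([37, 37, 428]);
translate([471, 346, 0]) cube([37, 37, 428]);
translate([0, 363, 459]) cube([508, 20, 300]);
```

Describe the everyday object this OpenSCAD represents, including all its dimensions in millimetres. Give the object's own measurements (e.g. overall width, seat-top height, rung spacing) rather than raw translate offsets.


A chair. The seat is a 508×383×31 mm slab with its top at z = 459 mm, on four 37×37 mm corner legs (flush with the seat edges, standing on z = 0). A flat backrest 20 mm thick, 300 mm tall, spans the full seat width and rises from the seat top along its +y edge, rear face flush with the rear of the seat.


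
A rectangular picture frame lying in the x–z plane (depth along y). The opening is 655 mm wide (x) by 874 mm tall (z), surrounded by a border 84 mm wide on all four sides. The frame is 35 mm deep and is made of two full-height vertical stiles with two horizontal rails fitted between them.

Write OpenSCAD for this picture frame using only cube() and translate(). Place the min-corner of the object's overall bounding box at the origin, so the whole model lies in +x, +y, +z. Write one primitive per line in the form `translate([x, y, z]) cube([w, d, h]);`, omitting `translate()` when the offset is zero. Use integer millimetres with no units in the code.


cube([84, 35, 1042]);
translate([739, 0, 0]) cube([84, 35, 1042]);
translate([84, 0, 0]) cube([655, 35, 84]);
translate([84, 0, 958]) cube([655, 35, 84]);


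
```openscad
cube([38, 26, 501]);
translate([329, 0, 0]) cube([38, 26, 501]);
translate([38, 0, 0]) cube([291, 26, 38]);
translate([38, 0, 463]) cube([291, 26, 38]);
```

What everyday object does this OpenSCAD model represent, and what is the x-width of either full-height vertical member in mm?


A picture frame. The border width is 38 mm.

Four thin pieces enclosing a rectangular opening — a picture frame. The two full-height stiles are 501 mm tall; the top rail sits at z = 463 and is 38 mm tall, so the border above the opening is 501 − 463 = 38 mm, matching the stile x-width.


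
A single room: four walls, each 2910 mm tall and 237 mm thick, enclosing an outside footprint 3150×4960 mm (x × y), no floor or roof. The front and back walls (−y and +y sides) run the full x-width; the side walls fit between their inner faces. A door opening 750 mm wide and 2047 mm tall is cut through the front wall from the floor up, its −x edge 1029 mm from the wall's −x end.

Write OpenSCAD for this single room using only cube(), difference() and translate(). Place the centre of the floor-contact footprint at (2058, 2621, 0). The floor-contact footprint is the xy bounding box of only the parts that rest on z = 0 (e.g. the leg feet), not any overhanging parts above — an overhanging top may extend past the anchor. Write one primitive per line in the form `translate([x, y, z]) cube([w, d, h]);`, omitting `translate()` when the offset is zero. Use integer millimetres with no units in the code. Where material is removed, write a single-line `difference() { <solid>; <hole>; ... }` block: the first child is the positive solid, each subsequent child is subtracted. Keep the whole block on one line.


difference() { translate([483, 141, 0]) cube([3150, 237, 2910]); translate([1512, 141, 0]) cube([750, 237, 2047]); }
translate([483, 4864, 0]) cube([3150, 237, 2910]);
translate([483, 378, 0]) cube([237, 4486, 2910]);
translate([3396, 378, 0]) cube([237, 4486, 2910]);


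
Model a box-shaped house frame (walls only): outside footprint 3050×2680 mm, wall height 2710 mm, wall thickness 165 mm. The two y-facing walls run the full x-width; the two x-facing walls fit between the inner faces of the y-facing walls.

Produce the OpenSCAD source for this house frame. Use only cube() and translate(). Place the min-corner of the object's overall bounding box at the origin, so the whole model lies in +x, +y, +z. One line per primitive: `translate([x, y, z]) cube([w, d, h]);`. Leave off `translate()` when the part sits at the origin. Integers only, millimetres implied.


cube([3050, 165, 2710]);
translate([0, 2515, 0]) cube([3050, 165, 2710]);
translate([0, 165, 0]) cube([165, 2350, 2710]);
translate([2885, 165, 0]) cube([165, 2350, 2710]);


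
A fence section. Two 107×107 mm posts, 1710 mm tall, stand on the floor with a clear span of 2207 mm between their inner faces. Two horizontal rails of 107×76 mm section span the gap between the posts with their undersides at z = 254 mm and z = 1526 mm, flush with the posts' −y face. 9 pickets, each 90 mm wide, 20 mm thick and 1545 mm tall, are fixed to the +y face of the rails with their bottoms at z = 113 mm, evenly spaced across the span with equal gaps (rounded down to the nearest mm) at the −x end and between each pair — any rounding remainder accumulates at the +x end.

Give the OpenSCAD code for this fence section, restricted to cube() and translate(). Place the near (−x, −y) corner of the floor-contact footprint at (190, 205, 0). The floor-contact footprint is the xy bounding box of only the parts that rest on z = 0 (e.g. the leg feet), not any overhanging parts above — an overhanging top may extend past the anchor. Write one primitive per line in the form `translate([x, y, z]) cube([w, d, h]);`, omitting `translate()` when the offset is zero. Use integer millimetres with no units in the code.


translate([190, 205, 0]) cube([107, 107, 1710]);
translate([2504, 205, 0]) cube([107, 107, 1710]);
translate([297, 205, 254]) cube([2207, 107, 76]);
translate([297, 205, 1526]) cube([2207, 107, 76]);
translate([436, 312, 113]) cube([90, 20, 1545]);
translate([665, 312, 113]) cube([90, 20, 1545]);
translate([894, 312, 113]) cube([90, 20, 1545]);
translate([1123, 312, 113]) cube([90, 20, 1545]);
translate([1352, 312, 113]) cube([90, 20, 1545]);
translate([1581, 312, 113]) cube([90, 20, 1545]);
translate([1810, 312, 113]) cube([90, 20, 1545]);
translate([2039, 312, 113]) cube([90, 20, 1545]);
translate([2268, 312, 113]) cube([90, 20, 1545]);


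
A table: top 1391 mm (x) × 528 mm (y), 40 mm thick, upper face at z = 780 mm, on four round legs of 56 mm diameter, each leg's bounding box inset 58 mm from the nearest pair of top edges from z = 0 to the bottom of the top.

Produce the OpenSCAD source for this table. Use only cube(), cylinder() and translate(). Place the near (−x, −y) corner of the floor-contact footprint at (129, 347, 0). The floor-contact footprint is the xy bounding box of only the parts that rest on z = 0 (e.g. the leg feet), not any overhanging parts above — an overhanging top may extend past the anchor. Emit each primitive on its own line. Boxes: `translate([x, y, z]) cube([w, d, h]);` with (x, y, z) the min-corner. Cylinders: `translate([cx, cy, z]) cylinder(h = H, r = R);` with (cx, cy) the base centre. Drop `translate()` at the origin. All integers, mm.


// leg_h = 780 - 40 = 740
translate([71, 289, 740]) cube([1391, 528, 40]);
translate([157, 375, 0]) cylinder(h = 740, r = 28);
translate([1376, 375, 0]) cylinder(h = 740, r = 28);
translate([157, 731, 0]) cylinder(h = 740, r = 28);
translate([1376, 731, 0]) cylinder(h = 740, r = 28);


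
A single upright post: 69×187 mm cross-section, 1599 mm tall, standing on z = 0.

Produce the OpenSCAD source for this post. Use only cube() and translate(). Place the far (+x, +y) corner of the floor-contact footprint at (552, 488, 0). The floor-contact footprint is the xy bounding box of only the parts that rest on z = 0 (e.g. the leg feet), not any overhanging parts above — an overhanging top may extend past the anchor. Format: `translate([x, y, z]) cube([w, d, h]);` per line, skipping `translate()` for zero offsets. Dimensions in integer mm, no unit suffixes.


translate([483, 301, 0]) cube([69, 187, 1599]);


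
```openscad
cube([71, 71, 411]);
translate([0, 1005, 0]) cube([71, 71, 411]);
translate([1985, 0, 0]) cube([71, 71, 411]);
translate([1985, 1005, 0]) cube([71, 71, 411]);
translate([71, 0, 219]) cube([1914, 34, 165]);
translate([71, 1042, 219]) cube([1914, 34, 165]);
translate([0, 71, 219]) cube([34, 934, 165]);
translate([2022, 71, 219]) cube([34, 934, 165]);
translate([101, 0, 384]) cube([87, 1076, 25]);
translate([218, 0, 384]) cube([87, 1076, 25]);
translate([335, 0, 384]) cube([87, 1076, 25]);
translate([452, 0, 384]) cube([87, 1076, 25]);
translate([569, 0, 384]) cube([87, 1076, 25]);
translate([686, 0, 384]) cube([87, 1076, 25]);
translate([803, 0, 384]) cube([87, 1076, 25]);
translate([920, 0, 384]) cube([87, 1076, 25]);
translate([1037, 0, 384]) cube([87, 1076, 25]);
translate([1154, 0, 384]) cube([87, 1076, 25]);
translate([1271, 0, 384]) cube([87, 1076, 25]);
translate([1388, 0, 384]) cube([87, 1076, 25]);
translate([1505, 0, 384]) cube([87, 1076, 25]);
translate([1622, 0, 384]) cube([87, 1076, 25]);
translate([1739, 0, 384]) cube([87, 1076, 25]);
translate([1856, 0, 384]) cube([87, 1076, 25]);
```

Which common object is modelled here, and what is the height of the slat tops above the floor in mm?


A bed frame. The slat-top height is 409 mm.

Four posts, four rails, and a row of slats — a bed frame. Slats sit on the rails at z = 219 + 165 = 384; with slat thickness 25, the top is 409 mm.


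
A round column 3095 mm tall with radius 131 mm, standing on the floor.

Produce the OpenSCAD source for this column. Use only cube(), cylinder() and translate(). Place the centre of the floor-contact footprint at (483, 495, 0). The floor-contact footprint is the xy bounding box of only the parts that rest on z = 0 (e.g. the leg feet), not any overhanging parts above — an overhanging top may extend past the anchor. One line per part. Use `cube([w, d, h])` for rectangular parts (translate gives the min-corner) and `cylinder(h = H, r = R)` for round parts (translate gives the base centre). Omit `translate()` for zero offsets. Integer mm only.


translate([483, 495, 0]) cylinder(h = 3095, r = 131);


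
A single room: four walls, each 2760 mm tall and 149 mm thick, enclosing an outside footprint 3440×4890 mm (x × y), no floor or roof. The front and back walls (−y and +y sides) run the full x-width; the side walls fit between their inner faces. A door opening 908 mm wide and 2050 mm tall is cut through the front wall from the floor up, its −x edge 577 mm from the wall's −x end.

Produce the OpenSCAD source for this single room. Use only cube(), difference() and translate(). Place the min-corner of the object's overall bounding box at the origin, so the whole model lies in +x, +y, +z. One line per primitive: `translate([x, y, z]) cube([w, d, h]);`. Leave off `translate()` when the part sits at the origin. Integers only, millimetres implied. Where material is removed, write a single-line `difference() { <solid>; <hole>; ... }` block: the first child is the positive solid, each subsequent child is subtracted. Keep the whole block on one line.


difference() { cube([3440, 149, 2760]); translate([577, 0, 0]) cube([908, 149, 2050]); }
translate([0, 4741, 0]) cube([3440, 149, 2760]);
translate([0, 149, 0]) cube([149, 4592, 2760]);
translate([3291, 149, 0]) cube([149, 4592, 2760]);


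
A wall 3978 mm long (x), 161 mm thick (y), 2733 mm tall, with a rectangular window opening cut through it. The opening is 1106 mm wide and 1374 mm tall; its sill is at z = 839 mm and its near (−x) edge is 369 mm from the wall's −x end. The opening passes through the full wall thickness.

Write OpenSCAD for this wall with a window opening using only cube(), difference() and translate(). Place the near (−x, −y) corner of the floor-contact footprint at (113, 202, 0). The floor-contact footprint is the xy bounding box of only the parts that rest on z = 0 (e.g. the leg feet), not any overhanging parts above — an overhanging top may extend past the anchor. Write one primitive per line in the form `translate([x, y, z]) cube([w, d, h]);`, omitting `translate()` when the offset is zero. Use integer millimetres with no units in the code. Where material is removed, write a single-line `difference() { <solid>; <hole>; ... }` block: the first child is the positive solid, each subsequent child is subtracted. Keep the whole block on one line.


difference() { translate([113, 202, 0]) cube([3978, 161, 2733]); translate([482, 202, 839]) cube([1106, 161, 1374]); }


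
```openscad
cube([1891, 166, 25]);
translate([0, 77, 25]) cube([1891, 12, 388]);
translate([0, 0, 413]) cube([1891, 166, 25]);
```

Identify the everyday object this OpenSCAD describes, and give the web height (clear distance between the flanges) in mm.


An I-beam. The web height is 388 mm.

Two wide flanges with a thin centred web — an I-beam. Overall 438 mm minus two 25 mm flanges gives a web of 438 − 2·25 = 388 mm.


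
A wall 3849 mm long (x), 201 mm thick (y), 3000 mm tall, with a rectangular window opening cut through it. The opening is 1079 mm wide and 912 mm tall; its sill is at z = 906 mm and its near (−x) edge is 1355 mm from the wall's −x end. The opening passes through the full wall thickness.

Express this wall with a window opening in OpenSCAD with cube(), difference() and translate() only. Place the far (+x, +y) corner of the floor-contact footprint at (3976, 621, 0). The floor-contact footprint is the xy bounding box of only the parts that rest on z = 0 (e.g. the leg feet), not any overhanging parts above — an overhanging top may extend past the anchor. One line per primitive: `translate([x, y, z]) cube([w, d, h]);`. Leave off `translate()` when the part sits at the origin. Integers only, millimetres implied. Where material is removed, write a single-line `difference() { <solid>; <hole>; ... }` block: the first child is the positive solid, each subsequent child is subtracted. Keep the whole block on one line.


difference() { translate([127, 420, 0]) cube([3849, 201, 3000]); translate([1482, 420, 906]) cube([1079, 201, 912]); }
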